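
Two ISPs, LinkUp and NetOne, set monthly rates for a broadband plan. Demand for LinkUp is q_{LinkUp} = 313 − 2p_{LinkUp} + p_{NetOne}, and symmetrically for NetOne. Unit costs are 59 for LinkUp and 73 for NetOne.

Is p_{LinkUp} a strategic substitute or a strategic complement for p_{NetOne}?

LinkUp's profit: π = (p_{LinkUp} − 59)(313 − 2p_{LinkUp} + p_{NetOne}).
∂π/∂p_{LinkUp} = 431 − 4p_{LinkUp} + p_{NetOne} = 0 ⇒ p_{LinkUp} = 107.75 + 0.25p_{NetOne}.
The best-response slope dp_{LinkUp}/dp_{NetOne} = 0.25 > 0: the reaction function is upward-sloping, so the choices are strategic complements.

strategic complements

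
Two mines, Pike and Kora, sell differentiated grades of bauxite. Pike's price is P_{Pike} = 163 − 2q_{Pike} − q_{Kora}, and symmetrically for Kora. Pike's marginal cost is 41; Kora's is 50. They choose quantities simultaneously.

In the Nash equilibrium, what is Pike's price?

Mine Pike's profit: π = q_{Pike}(163 − 2q_{Pike} − q_{Kora}) − 41q_{Pike}.
∂π/∂q_{Pike} = 122 − 4q_{Pike} − q_{Kora} = 0 ⇒ q_{Pike} = 30.5 − 0.25q_{Kora}.
Similarly q_{Kora} = 28.25 − 0.25q_{Pike}.
Solving the two reaction functions simultaneously: (1 − (−0.25)(−0.25))q_{Pike} = 30.5 − 0.25·28.25, so 0.9375q_{Pike} = 23.4375 and q_{Pike} = 25.
Then q_{Kora} = 28.25 − 0.25·25 = 22.
P_{Pike} = 163 − 2·25 − 22 = 91.

91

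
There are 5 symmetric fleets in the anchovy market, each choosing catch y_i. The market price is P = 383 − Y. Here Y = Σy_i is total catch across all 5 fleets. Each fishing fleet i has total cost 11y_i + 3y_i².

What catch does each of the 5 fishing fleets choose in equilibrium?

A representative fishing fleet's profit is π_i = y_i(383 − Y) − 11y_i − 3y_i², with Y = y_i + Σ_{j≠i} y_j.
First-order condition: 372 − 8y_i − Σ_{j≠i} y_j = 0.
Imposing symmetry (y_j = y for all j) turns Σ_{j≠i} y_j into 4y, so 372 = 12y and y = 31.

31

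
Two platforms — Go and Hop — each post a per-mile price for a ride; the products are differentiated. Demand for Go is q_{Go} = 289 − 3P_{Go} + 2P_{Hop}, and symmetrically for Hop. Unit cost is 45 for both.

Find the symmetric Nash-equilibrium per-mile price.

Go's profit: π = (P_{Go} − 45)(289 − 3P_{Go} + 2P_{Hop}).
∂π/∂P_{Go} = 424 − 6P_{Go} + 2P_{Hop} = 0 ⇒ P_{Go} = 212/3 + (1/3)P_{Hop}.
Setting P_{Go} = P_{Hop} in the reaction function: P_{Go} = 212/3 + (1/3)P_{Go}, so P_{Go} = (212/3) / (2/3) = 106.

106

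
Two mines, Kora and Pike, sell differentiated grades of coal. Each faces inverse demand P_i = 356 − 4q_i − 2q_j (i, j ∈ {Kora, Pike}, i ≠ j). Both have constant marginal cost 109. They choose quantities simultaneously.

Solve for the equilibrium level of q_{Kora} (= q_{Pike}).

Mine Kora's profit: π = q_{Kora}(356 − 4q_{Kora} − 2q_{Pike}) − 109q_{Kora}.
∂π/∂q_{Kora} = 247 − 8q_{Kora} − 2q_{Pike} = 0 ⇒ q_{Kora} = 30.875 − 0.25q_{Pike}.
The game is symmetric, so in equilibrium q_{Pike} = q_{Kora}: the reaction function gives 1.25q_{Kora} = 30.875, hence q_{Kora} = 24.7.

24.7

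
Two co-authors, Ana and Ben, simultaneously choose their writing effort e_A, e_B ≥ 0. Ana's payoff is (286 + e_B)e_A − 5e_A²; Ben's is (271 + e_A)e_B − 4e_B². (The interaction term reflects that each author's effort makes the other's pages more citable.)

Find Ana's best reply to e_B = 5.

29.1

Expanding Ana's payoff: 286e_A + e_Be_A − 5e_A².
∂π/∂e_A = 286 + e_B − 10e_A = 0, so e_A = 28.6 + 0.1e_B.
At e_B = 5: e_A = 28.6 + 0.1·5 = 29.1.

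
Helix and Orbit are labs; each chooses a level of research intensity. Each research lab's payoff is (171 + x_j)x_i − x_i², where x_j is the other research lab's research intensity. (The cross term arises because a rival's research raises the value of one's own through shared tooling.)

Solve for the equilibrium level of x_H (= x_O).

171

Helix's payoff is (171 + x_O)x_H − x_H².
∂π/∂x_H = 171 + x_O − 2x_H = 0, so x_H = 85.5 + 0.5x_O.
The game is symmetric, so in equilibrium x_O = x_H: the reaction function gives 0.5x_H = 85.5, hence x_H = 171.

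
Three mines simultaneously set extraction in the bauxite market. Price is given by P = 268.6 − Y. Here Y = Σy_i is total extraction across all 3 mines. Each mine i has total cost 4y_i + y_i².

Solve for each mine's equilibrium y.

A representative mine's profit is π_i = y_i(268.6 − Y) − 4y_i − y_i², with Y = y_i + Σ_{j≠i} y_j.
First-order condition: 264.6 − 4y_i − Σ_{j≠i} y_j = 0.
With identical mines, set every y_j = y: then 264.6 − 4y − 2y = 0, i.e. y = 264.6/6 = 44.1.

44.1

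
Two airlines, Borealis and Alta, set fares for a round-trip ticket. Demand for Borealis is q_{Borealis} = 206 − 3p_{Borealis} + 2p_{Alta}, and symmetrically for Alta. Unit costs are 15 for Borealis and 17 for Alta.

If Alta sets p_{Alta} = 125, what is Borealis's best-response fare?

Borealis's profit: π = (p_{Borealis} − 15)(206 − 3p_{Borealis} + 2p_{Alta}).
∂π/∂p_{Borealis} = 251 − 6p_{Borealis} + 2p_{Alta} = 0 ⇒ p_{Borealis} = 251/6 + (1/3)p_{Alta}.
At p_{Alta} = 125: p_{Borealis} = 251/6 + (1/3)·125 = 83.5.

83.5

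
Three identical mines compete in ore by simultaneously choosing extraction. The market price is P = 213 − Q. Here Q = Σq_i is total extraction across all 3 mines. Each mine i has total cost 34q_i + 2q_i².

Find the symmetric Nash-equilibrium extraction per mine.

22.375

A representative mine's profit is π_i = q_i(213 − Q) − 34q_i − 2q_i², with Q = q_i + Σ_{j≠i} q_j.
First-order condition: 179 − 6q_i − Σ_{j≠i} q_j = 0.
Imposing symmetry (q_j = q for all j) turns Σ_{j≠i} q_j into 2q, so 179 = 8q and q = 22.375.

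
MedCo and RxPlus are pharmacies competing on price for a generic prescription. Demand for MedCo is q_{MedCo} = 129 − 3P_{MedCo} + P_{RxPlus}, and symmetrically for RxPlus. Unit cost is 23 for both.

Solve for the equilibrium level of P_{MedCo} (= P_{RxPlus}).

39.6

MedCo's profit: π = (P_{MedCo} − 23)(129 − 3P_{MedCo} + P_{RxPlus}).
∂π/∂P_{MedCo} = 198 − 6P_{MedCo} + P_{RxPlus} = 0 ⇒ P_{MedCo} = 33 + (1/6)P_{RxPlus}.
Setting P_{MedCo} = P_{RxPlus} in the reaction function: P_{MedCo} = 33 + (1/6)P_{MedCo}, so P_{MedCo} = 33 / (5/6) = 39.6.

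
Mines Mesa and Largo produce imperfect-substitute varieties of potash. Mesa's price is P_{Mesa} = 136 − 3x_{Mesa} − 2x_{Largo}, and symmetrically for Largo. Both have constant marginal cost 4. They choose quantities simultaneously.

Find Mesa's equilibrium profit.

Mine Mesa's profit: π = x_{Mesa}(136 − 3x_{Mesa} − 2x_{Largo}) − 4x_{Mesa}.
∂π/∂x_{Mesa} = 132 − 6x_{Mesa} − 2x_{Largo} = 0 ⇒ x_{Mesa} = 22 − (1/3)x_{Largo}.
The game is symmetric, so in equilibrium x_{Largo} = x_{Mesa}: the reaction function gives (4/3)x_{Mesa} = 22, hence x_{Mesa} = 16.5.
P_{Mesa} = 136 − 3·16.5 − 2·16.5 = 53.5.
Profit = (53.5 − 4)·16.5 = 816.75.

816.75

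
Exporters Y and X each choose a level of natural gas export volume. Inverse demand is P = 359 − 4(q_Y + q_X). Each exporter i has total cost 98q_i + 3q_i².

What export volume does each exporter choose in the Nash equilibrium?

14.5

Exporter Y's profit: π = q_Y(359 − 4(q_Y + q_X)) − 98q_Y − 3q_Y².
∂π/∂q_Y = 261 − 14q_Y − 4q_X = 0, so q_Y = 261/14 − (2/7)q_X.
Setting q_Y = q_X in the reaction function: q_Y = 261/14 − (2/7)q_Y, so q_Y = (261/14) / (9/7) = 14.5.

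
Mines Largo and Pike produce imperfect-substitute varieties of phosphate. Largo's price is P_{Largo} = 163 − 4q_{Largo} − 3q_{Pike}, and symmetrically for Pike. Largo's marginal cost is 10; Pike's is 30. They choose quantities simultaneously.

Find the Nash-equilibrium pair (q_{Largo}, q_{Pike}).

15, 11

Mine Largo's profit: π = q_{Largo}(163 − 4q_{Largo} − 3q_{Pike}) − 10q_{Largo}.
∂π/∂q_{Largo} = 153 − 8q_{Largo} − 3q_{Pike} = 0 ⇒ q_{Largo} = 19.125 − 0.375q_{Pike}.
Similarly q_{Pike} = 16.625 − 0.375q_{Largo}.
Substituting the second reaction function into the first: q_{Largo} = 19.125 − 0.375(16.625 − 0.375q_{Largo}), which gives (55/64)q_{Largo} = 825/64 ⇒ q_{Largo} = 15.
Then q_{Pike} = 16.625 − 0.375·15 = 11.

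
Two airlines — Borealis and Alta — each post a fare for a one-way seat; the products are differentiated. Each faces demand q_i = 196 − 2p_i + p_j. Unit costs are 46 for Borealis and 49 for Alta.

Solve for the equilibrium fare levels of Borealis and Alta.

96.4, 97.6

Borealis's profit: π = (p_{Borealis} − 46)(196 − 2p_{Borealis} + p_{Alta}).
∂π/∂p_{Borealis} = 288 − 4p_{Borealis} + p_{Alta} = 0 ⇒ p_{Borealis} = 72 + 0.25p_{Alta}.
Similarly p_{Alta} = 73.5 + 0.25p_{Borealis}.
Substituting the second reaction function into the first: p_{Borealis} = 72 + 0.25(73.5 + 0.25p_{Borealis}), which gives 0.9375p_{Borealis} = 90.375 ⇒ p_{Borealis} = 96.4.
Then p_{Alta} = 73.5 + 0.25·96.4 = 97.6.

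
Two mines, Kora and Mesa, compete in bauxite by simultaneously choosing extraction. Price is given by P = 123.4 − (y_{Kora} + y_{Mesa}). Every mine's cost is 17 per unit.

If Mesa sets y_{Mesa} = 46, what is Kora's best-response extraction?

30.2

Mine Kora's profit: π = y_{Kora}(123.4 − (y_{Kora} + y_{Mesa})) − 17y_{Kora}.
∂π/∂y_{Kora} = 106.4 − 2y_{Kora} − y_{Mesa} = 0, so y_{Kora} = 53.2 − 0.5y_{Mesa}.
At y_{Mesa} = 46: y_{Kora} = 53.2 − 0.5·46 = 30.2.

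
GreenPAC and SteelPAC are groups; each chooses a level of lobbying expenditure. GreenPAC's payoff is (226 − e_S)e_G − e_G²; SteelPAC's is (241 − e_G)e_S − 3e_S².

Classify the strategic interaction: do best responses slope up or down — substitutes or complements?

strategic substitutes

Expanding GreenPAC's payoff: 226e_G − e_Se_G − e_G².
∂π/∂e_G = 226 − e_S − 2e_G = 0, so e_G = 113 − 0.5e_S.
The best-response slope de_G/de_S = −0.5 < 0: the reaction function is downward-sloping, so the choices are strategic substitutes.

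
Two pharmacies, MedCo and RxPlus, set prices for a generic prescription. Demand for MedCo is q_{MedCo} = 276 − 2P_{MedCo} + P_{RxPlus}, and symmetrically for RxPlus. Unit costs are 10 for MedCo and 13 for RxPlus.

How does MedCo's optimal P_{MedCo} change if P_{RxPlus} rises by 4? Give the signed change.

MedCo's profit: π = (P_{MedCo} − 10)(276 − 2P_{MedCo} + P_{RxPlus}).
∂π/∂P_{MedCo} = 296 − 4P_{MedCo} + P_{RxPlus} = 0 ⇒ P_{MedCo} = 74 + 0.25P_{RxPlus}.
The reaction-function slope is 0.25, so a 4-unit rise in P_{RxPlus} moves P_{MedCo} by 0.25 × 4 = 1. MedCo's best response rises — the actions are strategic complements.

1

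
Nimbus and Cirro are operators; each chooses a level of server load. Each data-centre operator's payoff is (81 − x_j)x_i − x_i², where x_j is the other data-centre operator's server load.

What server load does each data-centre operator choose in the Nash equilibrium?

Nimbus's payoff is (81 − x_C)x_N − x_N².
∂π/∂x_N = 81 − x_C − 2x_N = 0, so x_N = 40.5 − 0.5x_C.
By symmetry x_C = x_N; substituting into the reaction function, 1.5x_N = 40.5 and x_N = 27.

27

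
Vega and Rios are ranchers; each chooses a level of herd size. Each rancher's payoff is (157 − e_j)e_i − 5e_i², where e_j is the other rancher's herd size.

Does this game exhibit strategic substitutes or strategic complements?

strategic substitutes

Vega's payoff is (157 − e_R)e_V − 5e_V².
∂π/∂e_V = 157 − e_R − 10e_V = 0, so e_V = 15.7 − 0.1e_R.
The best-response slope de_V/de_R = −0.1 < 0: the reaction function is downward-sloping, so the choices are strategic substitutes.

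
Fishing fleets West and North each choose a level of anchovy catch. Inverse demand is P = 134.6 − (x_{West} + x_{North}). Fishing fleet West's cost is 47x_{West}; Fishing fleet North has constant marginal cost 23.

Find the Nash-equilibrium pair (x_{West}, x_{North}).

21.2, 45.2

Fishing fleet West's profit: π = x_{West}(134.6 − (x_{West} + x_{North})) − 47x_{West}.
∂π/∂x_{West} = 87.6 − 2x_{West} − x_{North} = 0, so x_{West} = 43.8 − 0.5x_{North}.
By the same steps for North: x_{North} = 55.8 − 0.5x_{West}.
Solving the two reaction functions simultaneously: (1 − (−0.5)(−0.5))x_{West} = 43.8 − 0.5·55.8, so 0.75x_{West} = 15.9 and x_{West} = 21.2.
Then x_{North} = 55.8 − 0.5·21.2 = 45.2.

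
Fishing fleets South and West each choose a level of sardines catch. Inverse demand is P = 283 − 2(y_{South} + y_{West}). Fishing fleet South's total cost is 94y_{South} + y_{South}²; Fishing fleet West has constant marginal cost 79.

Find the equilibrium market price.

Fishing fleet South's profit: π = y_{South}(283 − 2(y_{South} + y_{West})) − 94y_{South} − y_{South}².
∂π/∂y_{South} = 189 − 6y_{South} − 2y_{West} = 0, so y_{South} = 31.5 − (1/3)y_{West}.
For West: ∂π/∂y_{West} = 204 − 4y_{West} − 2y_{South} = 0 ⇒ y_{West} = 51 − 0.5y_{South}.
Plugging y_{West} into South's best response: y_{South} = 31.5 − (1/3)(51 − 0.5y_{South}) ⇒ (5/6)y_{South} = 14.5, so y_{South} = 17.4.
Then y_{West} = 51 − 0.5·17.4 = 42.3.
Equilibrium price: P = 283 − 2·59.7 = 163.6.

163.6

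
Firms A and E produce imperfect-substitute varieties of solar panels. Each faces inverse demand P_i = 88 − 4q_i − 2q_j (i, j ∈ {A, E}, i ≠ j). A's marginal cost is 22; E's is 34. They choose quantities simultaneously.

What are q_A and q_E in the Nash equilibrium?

7, 5

Firm A's profit: π = q_A(88 − 4q_A − 2q_E) − 22q_A.
∂π/∂q_A = 66 − 8q_A − 2q_E = 0 ⇒ q_A = 8.25 − 0.25q_E.
Similarly q_E = 6.75 − 0.25q_A.
Substituting the second reaction function into the first: q_A = 8.25 − 0.25(6.75 − 0.25q_A), which gives 0.9375q_A = 6.5625 ⇒ q_A = 7.
Then q_E = 6.75 − 0.25·7 = 5.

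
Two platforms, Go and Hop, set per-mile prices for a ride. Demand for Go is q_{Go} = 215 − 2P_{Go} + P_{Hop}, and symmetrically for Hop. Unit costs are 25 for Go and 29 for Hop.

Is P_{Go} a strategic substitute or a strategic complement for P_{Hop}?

Go's profit: π = (P_{Go} − 25)(215 − 2P_{Go} + P_{Hop}).
∂π/∂P_{Go} = 265 − 4P_{Go} + P_{Hop} = 0 ⇒ P_{Go} = 66.25 + 0.25P_{Hop}.
The best-response slope dP_{Go}/dP_{Hop} = 0.25 > 0: the reaction function is upward-sloping, so the choices are strategic complements.

strategic complements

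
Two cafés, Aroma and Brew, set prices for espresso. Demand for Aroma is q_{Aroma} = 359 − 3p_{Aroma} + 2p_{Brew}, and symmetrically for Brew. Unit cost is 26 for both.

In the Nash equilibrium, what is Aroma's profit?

Aroma's profit: π = (p_{Aroma} − 26)(359 − 3p_{Aroma} + 2p_{Brew}).
∂π/∂p_{Aroma} = 437 − 6p_{Aroma} + 2p_{Brew} = 0 ⇒ p_{Aroma} = 437/6 + (1/3)p_{Brew}.
Setting p_{Aroma} = p_{Brew} in the reaction function: p_{Aroma} = 437/6 + (1/3)p_{Aroma}, so p_{Aroma} = (437/6) / (2/3) = 109.25.
q_{Aroma} = 359 − 3·109.25 + 2·109.25 = 249.75.
Profit = (109.25 − 26)·249.75 = 20791.6875.

20791.6875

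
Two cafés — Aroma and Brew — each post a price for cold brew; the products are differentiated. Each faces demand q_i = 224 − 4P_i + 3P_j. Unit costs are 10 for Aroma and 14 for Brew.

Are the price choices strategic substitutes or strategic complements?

strategic complements

Aroma's profit: π = (P_{Aroma} − 10)(224 − 4P_{Aroma} + 3P_{Brew}).
∂π/∂P_{Aroma} = 264 − 8P_{Aroma} + 3P_{Brew} = 0 ⇒ P_{Aroma} = 33 + 0.375P_{Brew}.
The best-response slope dP_{Aroma}/dP_{Brew} = 0.375 > 0: the reaction function is upward-sloping, so the choices are strategic complements.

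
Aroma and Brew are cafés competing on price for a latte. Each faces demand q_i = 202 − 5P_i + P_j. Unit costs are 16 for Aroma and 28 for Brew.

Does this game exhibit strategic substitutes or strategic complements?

strategic complements

Aroma's profit: π = (P_{Aroma} − 16)(202 − 5P_{Aroma} + P_{Brew}).
∂π/∂P_{Aroma} = 282 − 10P_{Aroma} + P_{Brew} = 0 ⇒ P_{Aroma} = 28.2 + 0.1P_{Brew}.
The best-response slope dP_{Aroma}/dP_{Brew} = 0.1 > 0: the reaction function is upward-sloping, so the choices are strategic complements.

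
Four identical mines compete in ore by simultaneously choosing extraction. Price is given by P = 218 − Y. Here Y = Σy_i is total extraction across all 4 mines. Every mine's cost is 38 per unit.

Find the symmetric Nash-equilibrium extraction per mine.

A representative mine's profit is π_i = y_i(218 − Y) − 38y_i, with Y = y_i + Σ_{j≠i} y_j.
First-order condition: 180 − 2y_i − Σ_{j≠i} y_j = 0.
In a symmetric equilibrium every mine chooses the same y, so Σ_{j≠i} y_j = 3y. The condition becomes 180 − 5y = 0, giving y = 180/5 = 36.

36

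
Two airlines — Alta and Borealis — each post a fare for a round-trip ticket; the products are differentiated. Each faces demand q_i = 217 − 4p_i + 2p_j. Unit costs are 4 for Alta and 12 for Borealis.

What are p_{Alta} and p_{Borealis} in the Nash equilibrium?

Alta's profit: π = (p_{Alta} − 4)(217 − 4p_{Alta} + 2p_{Borealis}).
∂π/∂p_{Alta} = 233 − 8p_{Alta} + 2p_{Borealis} = 0 ⇒ p_{Alta} = 29.125 + 0.25p_{Borealis}.
Similarly p_{Borealis} = 33.125 + 0.25p_{Alta}.
Substituting the second reaction function into the first: p_{Alta} = 29.125 + 0.25(33.125 + 0.25p_{Alta}), which gives 0.9375p_{Alta} = 1197/32 ⇒ p_{Alta} = 39.9.
Then p_{Borealis} = 33.125 + 0.25·39.9 = 43.1.

39.9, 43.1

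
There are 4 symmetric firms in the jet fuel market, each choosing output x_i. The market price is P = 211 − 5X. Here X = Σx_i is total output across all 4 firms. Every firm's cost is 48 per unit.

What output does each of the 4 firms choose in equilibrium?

A representative firm's profit is π_i = x_i(211 − 5X) − 48x_i, with X = x_i + Σ_{j≠i} x_j.
First-order condition: 163 − 10x_i − 5Σ_{j≠i} x_j = 0.
With identical firms, set every x_j = x: then 163 − 10x − 15x = 0, i.e. x = 163/25 = 6.52.

6.52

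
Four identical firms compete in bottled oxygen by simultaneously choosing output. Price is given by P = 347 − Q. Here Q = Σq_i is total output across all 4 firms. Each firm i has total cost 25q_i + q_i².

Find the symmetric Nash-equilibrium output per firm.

46

A representative firm's profit is π_i = q_i(347 − Q) − 25q_i − q_i², with Q = q_i + Σ_{j≠i} q_j.
First-order condition: 322 − 4q_i − Σ_{j≠i} q_j = 0.
With identical firms, set every q_j = q: then 322 − 4q − 3q = 0, i.e. q = 322/7 = 46.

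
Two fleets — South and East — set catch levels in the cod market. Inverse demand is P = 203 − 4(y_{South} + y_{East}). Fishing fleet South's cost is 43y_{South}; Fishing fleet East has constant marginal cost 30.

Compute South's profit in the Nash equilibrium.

600.25

Fishing fleet South's profit: π = y_{South}(203 − 4(y_{South} + y_{East})) − 43y_{South}.
∂π/∂y_{South} = 160 − 8y_{South} − 4y_{East} = 0, so y_{South} = 20 − 0.5y_{East}.
By the same steps for East: y_{East} = 21.625 − 0.5y_{South}.
Plugging y_{East} into South's best response: y_{South} = 20 − 0.5(21.625 − 0.5y_{South}) ⇒ 0.75y_{South} = 9.1875, so y_{South} = 12.25.
Then y_{East} = 21.625 − 0.5·12.25 = 15.5.
Price P = 203 − 4·27.75 = 92.
South's profit: (92 − 43)·12.25 = 600.25.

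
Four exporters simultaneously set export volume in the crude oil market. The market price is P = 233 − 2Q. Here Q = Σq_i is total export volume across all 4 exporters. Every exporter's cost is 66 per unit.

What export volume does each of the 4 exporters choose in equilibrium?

A representative exporter's profit is π_i = q_i(233 − 2Q) − 66q_i, with Q = q_i + Σ_{j≠i} q_j.
First-order condition: 167 − 4q_i − 2Σ_{j≠i} q_j = 0.
In a symmetric equilibrium every exporter chooses the same q, so Σ_{j≠i} q_j = 3q. The condition becomes 167 − 10q = 0, giving q = 167/10 = 16.7.

16.7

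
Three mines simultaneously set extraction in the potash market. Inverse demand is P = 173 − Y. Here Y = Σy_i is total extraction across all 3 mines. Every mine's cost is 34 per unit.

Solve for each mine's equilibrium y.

A representative mine's profit is π_i = y_i(173 − Y) − 34y_i, with Y = y_i + Σ_{j≠i} y_j.
First-order condition: 139 − 2y_i − Σ_{j≠i} y_j = 0.
With identical mines, set every y_j = y: then 139 − 2y − 2y = 0, i.e. y = 139/4 = 34.75.

34.75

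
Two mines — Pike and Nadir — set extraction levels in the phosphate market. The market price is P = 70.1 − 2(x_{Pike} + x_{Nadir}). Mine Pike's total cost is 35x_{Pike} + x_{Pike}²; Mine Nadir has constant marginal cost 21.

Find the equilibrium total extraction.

13.33

Mine Pike's profit: π = x_{Pike}(70.1 − 2(x_{Pike} + x_{Nadir})) − 35x_{Pike} − x_{Pike}².
∂π/∂x_{Pike} = 35.1 − 6x_{Pike} − 2x_{Nadir} = 0, so x_{Pike} = 5.85 − (1/3)x_{Nadir}.
For Nadir: ∂π/∂x_{Nadir} = 49.1 − 4x_{Nadir} − 2x_{Pike} = 0 ⇒ x_{Nadir} = 12.275 − 0.5x_{Pike}.
Substituting the second reaction function into the first: x_{Pike} = 5.85 − (1/3)(12.275 − 0.5x_{Pike}), which gives (5/6)x_{Pike} = 211/120 ⇒ x_{Pike} = 2.11.
Then x_{Nadir} = 12.275 − 0.5·2.11 = 11.22.
Total extraction: 2.11 + 11.22 = 13.33.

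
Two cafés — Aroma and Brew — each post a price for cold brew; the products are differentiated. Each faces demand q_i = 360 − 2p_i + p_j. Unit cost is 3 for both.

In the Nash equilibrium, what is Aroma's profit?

28322

Aroma's profit: π = (p_{Aroma} − 3)(360 − 2p_{Aroma} + p_{Brew}).
∂π/∂p_{Aroma} = 366 − 4p_{Aroma} + p_{Brew} = 0 ⇒ p_{Aroma} = 91.5 + 0.25p_{Brew}.
Setting p_{Aroma} = p_{Brew} in the reaction function: p_{Aroma} = 91.5 + 0.25p_{Aroma}, so p_{Aroma} = 91.5 / 0.75 = 122.
q_{Aroma} = 360 − 2·122 + 122 = 238.
Profit = (122 − 3)·238 = 28322.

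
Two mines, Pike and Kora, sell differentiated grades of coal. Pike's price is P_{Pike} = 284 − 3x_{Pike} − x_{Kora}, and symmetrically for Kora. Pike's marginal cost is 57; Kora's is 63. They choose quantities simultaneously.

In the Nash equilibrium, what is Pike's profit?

3188.28

Mine Pike's profit: π = x_{Pike}(284 − 3x_{Pike} − x_{Kora}) − 57x_{Pike}.
∂π/∂x_{Pike} = 227 − 6x_{Pike} − x_{Kora} = 0 ⇒ x_{Pike} = 227/6 − (1/6)x_{Kora}.
Similarly x_{Kora} = 221/6 − (1/6)x_{Pike}.
Plugging x_{Kora} into Pike's best response: x_{Pike} = 227/6 − (1/6)(221/6 − (1/6)x_{Pike}) ⇒ (35/36)x_{Pike} = 1141/36, so x_{Pike} = 32.6.
Then x_{Kora} = 221/6 − (1/6)·32.6 = 31.4.
P_{Pike} = 284 − 3·32.6 − 31.4 = 154.8.
Profit = (154.8 − 57)·32.6 = 3188.28.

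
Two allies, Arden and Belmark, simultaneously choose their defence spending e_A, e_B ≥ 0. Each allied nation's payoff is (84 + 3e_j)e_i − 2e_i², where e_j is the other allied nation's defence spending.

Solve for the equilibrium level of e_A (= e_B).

Arden's payoff is (84 + 3e_B)e_A − 2e_A².
∂π/∂e_A = 84 + 3e_B − 4e_A = 0, so e_A = 21 + 0.75e_B.
By symmetry e_B = e_A; substituting into the reaction function, 0.25e_A = 21 and e_A = 84.

84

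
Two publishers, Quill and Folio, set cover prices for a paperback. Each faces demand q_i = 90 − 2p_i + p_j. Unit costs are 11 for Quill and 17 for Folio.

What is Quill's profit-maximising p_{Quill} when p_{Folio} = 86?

Quill's profit: π = (p_{Quill} − 11)(90 − 2p_{Quill} + p_{Folio}).
∂π/∂p_{Quill} = 112 − 4p_{Quill} + p_{Folio} = 0 ⇒ p_{Quill} = 28 + 0.25p_{Folio}.
At p_{Folio} = 86: p_{Quill} = 28 + 0.25·86 = 49.5.

49.5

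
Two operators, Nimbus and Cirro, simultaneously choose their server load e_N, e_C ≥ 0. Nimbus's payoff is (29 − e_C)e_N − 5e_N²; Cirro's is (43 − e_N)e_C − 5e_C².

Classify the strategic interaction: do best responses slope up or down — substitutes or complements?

Expanding Nimbus's payoff: 29e_N − e_Ce_N − 5e_N².
∂π/∂e_N = 29 − e_C − 10e_N = 0, so e_N = 2.9 − 0.1e_C.
The best-response slope de_N/de_C = −0.1 < 0: the reaction function is downward-sloping, so the choices are strategic substitutes.

strategic substitutes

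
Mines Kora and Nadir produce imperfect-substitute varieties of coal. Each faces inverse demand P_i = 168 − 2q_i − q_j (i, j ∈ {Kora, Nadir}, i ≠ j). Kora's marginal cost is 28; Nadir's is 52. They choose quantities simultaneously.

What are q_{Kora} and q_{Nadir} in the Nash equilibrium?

29.6, 21.6

Mine Kora's profit: π = q_{Kora}(168 − 2q_{Kora} − q_{Nadir}) − 28q_{Kora}.
∂π/∂q_{Kora} = 140 − 4q_{Kora} − q_{Nadir} = 0 ⇒ q_{Kora} = 35 − 0.25q_{Nadir}.
Similarly q_{Nadir} = 29 − 0.25q_{Kora}.
Substituting the second reaction function into the first: q_{Kora} = 35 − 0.25(29 − 0.25q_{Kora}), which gives 0.9375q_{Kora} = 27.75 ⇒ q_{Kora} = 29.6.
Then q_{Nadir} = 29 − 0.25·29.6 = 21.6.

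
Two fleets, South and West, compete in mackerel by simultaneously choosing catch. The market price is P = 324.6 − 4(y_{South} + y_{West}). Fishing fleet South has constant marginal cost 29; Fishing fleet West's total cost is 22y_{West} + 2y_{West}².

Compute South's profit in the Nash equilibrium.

3412.8964

Fishing fleet South's profit: π = y_{South}(324.6 − 4(y_{South} + y_{West})) − 29y_{South}.
∂π/∂y_{South} = 295.6 − 8y_{South} − 4y_{West} = 0, so y_{South} = 36.95 − 0.5y_{West}.
For West: ∂π/∂y_{West} = 302.6 − 12y_{West} − 4y_{South} = 0 ⇒ y_{West} = 1513/60 − (1/3)y_{South}.
Solving the two reaction functions simultaneously: (1 − (−0.5)(−1/3))y_{South} = 36.95 − 0.5·(1513/60), so (5/6)y_{South} = 2921/120 and y_{South} = 29.21.
Then y_{West} = 1513/60 − (1/3)·29.21 = 15.48.
Price P = 324.6 − 4·44.69 = 145.84.
South's profit: (145.84 − 29)·29.21 = 3412.8964.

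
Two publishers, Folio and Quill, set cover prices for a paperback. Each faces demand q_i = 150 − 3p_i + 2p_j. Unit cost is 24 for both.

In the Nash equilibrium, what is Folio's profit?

2976.75

Folio's profit: π = (p_{Folio} − 24)(150 − 3p_{Folio} + 2p_{Quill}).
∂π/∂p_{Folio} = 222 − 6p_{Folio} + 2p_{Quill} = 0 ⇒ p_{Folio} = 37 + (1/3)p_{Quill}.
By symmetry p_{Quill} = p_{Folio}; substituting into the reaction function, (2/3)p_{Folio} = 37 and p_{Folio} = 55.5.
q_{Folio} = 150 − 3·55.5 + 2·55.5 = 94.5.
Profit = (55.5 − 24)·94.5 = 2976.75.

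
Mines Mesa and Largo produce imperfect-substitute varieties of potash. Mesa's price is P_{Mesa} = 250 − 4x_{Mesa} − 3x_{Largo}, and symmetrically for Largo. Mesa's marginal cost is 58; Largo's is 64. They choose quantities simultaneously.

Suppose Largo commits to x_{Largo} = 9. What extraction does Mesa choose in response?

20.625

Mine Mesa's profit: π = x_{Mesa}(250 − 4x_{Mesa} − 3x_{Largo}) − 58x_{Mesa}.
∂π/∂x_{Mesa} = 192 − 8x_{Mesa} − 3x_{Largo} = 0 ⇒ x_{Mesa} = 24 − 0.375x_{Largo}.
At x_{Largo} = 9: x_{Mesa} = 24 − 0.375·9 = 20.625.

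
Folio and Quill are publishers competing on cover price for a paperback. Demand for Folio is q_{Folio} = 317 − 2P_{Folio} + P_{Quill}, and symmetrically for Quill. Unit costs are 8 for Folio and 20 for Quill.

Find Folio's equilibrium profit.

21882.32

Folio's profit: π = (P_{Folio} − 8)(317 − 2P_{Folio} + P_{Quill}).
∂π/∂P_{Folio} = 333 − 4P_{Folio} + P_{Quill} = 0 ⇒ P_{Folio} = 83.25 + 0.25P_{Quill}.
Similarly P_{Quill} = 89.25 + 0.25P_{Folio}.
Solving the two reaction functions simultaneously: (1 − (0.25)(0.25))P_{Folio} = 83.25 + 0.25·89.25, so 0.9375P_{Folio} = 105.5625 and P_{Folio} = 112.6.
Then P_{Quill} = 89.25 + 0.25·112.6 = 117.4.
q_{Folio} = 317 − 2·112.6 + 117.4 = 209.2.
Profit = (112.6 − 8)·209.2 = 21882.32.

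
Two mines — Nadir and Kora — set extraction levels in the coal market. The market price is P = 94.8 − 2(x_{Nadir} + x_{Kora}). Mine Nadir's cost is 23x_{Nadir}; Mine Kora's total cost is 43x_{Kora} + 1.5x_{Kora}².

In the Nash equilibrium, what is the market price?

56.25

Mine Nadir's profit: π = x_{Nadir}(94.8 − 2(x_{Nadir} + x_{Kora})) − 23x_{Nadir}.
∂π/∂x_{Nadir} = 71.8 − 4x_{Nadir} − 2x_{Kora} = 0, so x_{Nadir} = 17.95 − 0.5x_{Kora}.
For Kora: ∂π/∂x_{Kora} = 51.8 − 7x_{Kora} − 2x_{Nadir} = 0 ⇒ x_{Kora} = 7.4 − (2/7)x_{Nadir}.
Plugging x_{Kora} into Nadir's best response: x_{Nadir} = 17.95 − 0.5(7.4 − (2/7)x_{Nadir}) ⇒ (6/7)x_{Nadir} = 14.25, so x_{Nadir} = 16.625.
Then x_{Kora} = 7.4 − (2/7)·16.625 = 2.65.
Equilibrium price: P = 94.8 − 2·19.275 = 56.25.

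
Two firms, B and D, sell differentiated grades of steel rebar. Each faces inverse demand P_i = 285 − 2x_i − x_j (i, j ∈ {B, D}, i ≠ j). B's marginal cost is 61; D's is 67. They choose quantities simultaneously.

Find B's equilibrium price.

151.4

Firm B's profit: π = x_B(285 − 2x_B − x_D) − 61x_B.
∂π/∂x_B = 224 − 4x_B − x_D = 0 ⇒ x_B = 56 − 0.25x_D.
Similarly x_D = 54.5 − 0.25x_B.
Plugging x_D into B's best response: x_B = 56 − 0.25(54.5 − 0.25x_B) ⇒ 0.9375x_B = 42.375, so x_B = 45.2.
Then x_D = 54.5 − 0.25·45.2 = 43.2.
P_B = 285 − 2·45.2 − 43.2 = 151.4.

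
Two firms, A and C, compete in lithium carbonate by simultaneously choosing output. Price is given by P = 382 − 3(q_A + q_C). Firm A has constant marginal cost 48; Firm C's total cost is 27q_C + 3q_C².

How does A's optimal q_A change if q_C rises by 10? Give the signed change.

Firm A's profit: π = q_A(382 − 3(q_A + q_C)) − 48q_A.
∂π/∂q_A = 334 − 6q_A − 3q_C = 0, so q_A = 167/3 − 0.5q_C.
The reaction-function slope is −0.5, so a 10-unit rise in q_C moves q_A by −0.5 × 10 = −5. A's best response falls — the actions are strategic substitutes.

-5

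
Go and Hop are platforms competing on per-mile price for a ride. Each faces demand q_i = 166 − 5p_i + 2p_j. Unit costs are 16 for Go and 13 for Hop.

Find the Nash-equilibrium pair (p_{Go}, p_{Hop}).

Go's profit: π = (p_{Go} − 16)(166 − 5p_{Go} + 2p_{Hop}).
∂π/∂p_{Go} = 246 − 10p_{Go} + 2p_{Hop} = 0 ⇒ p_{Go} = 24.6 + 0.2p_{Hop}.
Similarly p_{Hop} = 23.1 + 0.2p_{Go}.
Solving the two reaction functions simultaneously: (1 − (0.2)(0.2))p_{Go} = 24.6 + 0.2·23.1, so 0.96p_{Go} = 29.22 and p_{Go} = 30.4375.
Then p_{Hop} = 23.1 + 0.2·30.4375 = 29.1875.

30.4375, 29.1875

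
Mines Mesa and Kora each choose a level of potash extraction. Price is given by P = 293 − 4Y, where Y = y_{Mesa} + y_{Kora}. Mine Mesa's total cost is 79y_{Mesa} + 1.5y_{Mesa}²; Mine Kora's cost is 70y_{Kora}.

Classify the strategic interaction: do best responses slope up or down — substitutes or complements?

strategic substitutes

Mine Mesa's profit: π = y_{Mesa}(293 − 4(y_{Mesa} + y_{Kora})) − 79y_{Mesa} − 1.5y_{Mesa}².
∂π/∂y_{Mesa} = 214 − 11y_{Mesa} − 4y_{Kora} = 0, so y_{Mesa} = 214/11 − (4/11)y_{Kora}.
The best-response slope dy_{Mesa}/dy_{Kora} = −4/11 < 0: the reaction function is downward-sloping, so the choices are strategic substitutes.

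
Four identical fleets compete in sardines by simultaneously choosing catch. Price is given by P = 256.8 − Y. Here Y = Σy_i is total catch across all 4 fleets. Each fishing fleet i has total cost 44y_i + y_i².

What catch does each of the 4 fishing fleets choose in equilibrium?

A representative fishing fleet's profit is π_i = y_i(256.8 − Y) − 44y_i − y_i², with Y = y_i + Σ_{j≠i} y_j.
First-order condition: 212.8 − 4y_i − Σ_{j≠i} y_j = 0.
In a symmetric equilibrium every fishing fleet chooses the same y, so Σ_{j≠i} y_j = 3y. The condition becomes 212.8 − 7y = 0, giving y = 212.8/7 = 30.4.

30.4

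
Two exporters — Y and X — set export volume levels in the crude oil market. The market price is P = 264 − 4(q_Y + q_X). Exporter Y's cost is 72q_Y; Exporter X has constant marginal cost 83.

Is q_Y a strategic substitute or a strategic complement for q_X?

strategic substitutes

Exporter Y's profit: π = q_Y(264 − 4(q_Y + q_X)) − 72q_Y.
∂π/∂q_Y = 192 − 8q_Y − 4q_X = 0, so q_Y = 24 − 0.5q_X.
The best-response slope dq_Y/dq_X = −0.5 < 0: the reaction function is downward-sloping, so the choices are strategic substitutes.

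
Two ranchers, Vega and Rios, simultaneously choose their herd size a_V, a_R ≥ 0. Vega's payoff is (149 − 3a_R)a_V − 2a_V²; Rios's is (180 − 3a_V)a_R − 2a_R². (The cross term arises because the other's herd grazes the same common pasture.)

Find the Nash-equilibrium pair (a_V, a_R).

Expanding Vega's payoff: 149a_V − 3a_Ra_V − 2a_V².
∂π/∂a_V = 149 − 3a_R − 4a_V = 0, so a_V = 37.25 − 0.75a_R.
Likewise for Rios: a_R = 45 − 0.75a_V.
Substituting the second reaction function into the first: a_V = 37.25 − 0.75(45 − 0.75a_V), which gives 0.4375a_V = 3.5 ⇒ a_V = 8.
Then a_R = 45 − 0.75·8 = 39.

8, 39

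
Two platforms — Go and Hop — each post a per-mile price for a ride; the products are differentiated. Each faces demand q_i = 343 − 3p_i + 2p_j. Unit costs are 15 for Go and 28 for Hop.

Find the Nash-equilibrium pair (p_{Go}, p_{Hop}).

Go's profit: π = (p_{Go} − 15)(343 − 3p_{Go} + 2p_{Hop}).
∂π/∂p_{Go} = 388 − 6p_{Go} + 2p_{Hop} = 0 ⇒ p_{Go} = 194/3 + (1/3)p_{Hop}.
Similarly p_{Hop} = 427/6 + (1/3)p_{Go}.
Solving the two reaction functions simultaneously: (1 − (1/3)(1/3))p_{Go} = 194/3 + (1/3)·(427/6), so (8/9)p_{Go} = 1591/18 and p_{Go} = 99.4375.
Then p_{Hop} = 427/6 + (1/3)·99.4375 = 104.3125.

99.4375, 104.3125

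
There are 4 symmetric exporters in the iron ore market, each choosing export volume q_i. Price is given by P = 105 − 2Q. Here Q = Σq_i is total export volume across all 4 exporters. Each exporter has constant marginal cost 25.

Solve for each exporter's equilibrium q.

8

A representative exporter's profit is π_i = q_i(105 − 2Q) − 25q_i, with Q = q_i + Σ_{j≠i} q_j.
First-order condition: 80 − 4q_i − 2Σ_{j≠i} q_j = 0.
In a symmetric equilibrium every exporter chooses the same q, so Σ_{j≠i} q_j = 3q. The condition becomes 80 − 10q = 0, giving q = 80/10 = 8.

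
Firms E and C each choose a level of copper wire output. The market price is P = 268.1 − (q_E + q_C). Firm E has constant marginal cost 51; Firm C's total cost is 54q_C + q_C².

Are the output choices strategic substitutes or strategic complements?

Firm E's profit: π = q_E(268.1 − (q_E + q_C)) − 51q_E.
∂π/∂q_E = 217.1 − 2q_E − q_C = 0, so q_E = 108.55 − 0.5q_C.
The best-response slope dq_E/dq_C = −0.5 < 0: the reaction function is downward-sloping, so the choices are strategic substitutes.

strategic substitutes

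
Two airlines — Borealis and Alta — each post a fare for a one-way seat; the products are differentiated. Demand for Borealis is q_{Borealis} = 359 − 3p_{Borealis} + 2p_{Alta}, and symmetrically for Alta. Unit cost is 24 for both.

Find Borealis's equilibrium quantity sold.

251.25

Borealis's profit: π = (p_{Borealis} − 24)(359 − 3p_{Borealis} + 2p_{Alta}).
∂π/∂p_{Borealis} = 431 − 6p_{Borealis} + 2p_{Alta} = 0 ⇒ p_{Borealis} = 431/6 + (1/3)p_{Alta}.
Setting p_{Borealis} = p_{Alta} in the reaction function: p_{Borealis} = 431/6 + (1/3)p_{Borealis}, so p_{Borealis} = (431/6) / (2/3) = 107.75.
q_{Borealis} = 359 − 3·107.75 + 2·107.75 = 251.25.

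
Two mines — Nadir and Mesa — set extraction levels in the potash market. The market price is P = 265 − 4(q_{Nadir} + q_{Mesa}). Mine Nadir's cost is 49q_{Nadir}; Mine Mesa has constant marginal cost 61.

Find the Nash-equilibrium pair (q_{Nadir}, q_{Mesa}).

19, 16

Mine Nadir's profit: π = q_{Nadir}(265 − 4(q_{Nadir} + q_{Mesa})) − 49q_{Nadir}.
∂π/∂q_{Nadir} = 216 − 8q_{Nadir} − 4q_{Mesa} = 0, so q_{Nadir} = 27 − 0.5q_{Mesa}.
By the same steps for Mesa: q_{Mesa} = 25.5 − 0.5q_{Nadir}.
Substituting the second reaction function into the first: q_{Nadir} = 27 − 0.5(25.5 − 0.5q_{Nadir}), which gives 0.75q_{Nadir} = 14.25 ⇒ q_{Nadir} = 19.
Then q_{Mesa} = 25.5 − 0.5·19 = 16.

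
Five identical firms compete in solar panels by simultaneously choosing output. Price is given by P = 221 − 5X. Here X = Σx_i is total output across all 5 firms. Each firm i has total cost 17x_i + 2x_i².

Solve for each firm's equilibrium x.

6

A representative firm's profit is π_i = x_i(221 − 5X) − 17x_i − 2x_i², with X = x_i + Σ_{j≠i} x_j.
First-order condition: 204 − 14x_i − 5Σ_{j≠i} x_j = 0.
With identical firms, set every x_j = x: then 204 − 14x − 20x = 0, i.e. x = 204/34 = 6.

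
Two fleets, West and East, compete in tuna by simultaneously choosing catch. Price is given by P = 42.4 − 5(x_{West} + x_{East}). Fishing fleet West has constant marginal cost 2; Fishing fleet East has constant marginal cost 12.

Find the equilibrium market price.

18.8

Fishing fleet West's profit: π = x_{West}(42.4 − 5(x_{West} + x_{East})) − 2x_{West}.
∂π/∂x_{West} = 40.4 − 10x_{West} − 5x_{East} = 0, so x_{West} = 4.04 − 0.5x_{East}.
By the same steps for East: x_{East} = 3.04 − 0.5x_{West}.
Plugging x_{East} into West's best response: x_{West} = 4.04 − 0.5(3.04 − 0.5x_{West}) ⇒ 0.75x_{West} = 2.52, so x_{West} = 3.36.
Then x_{East} = 3.04 − 0.5·3.36 = 1.36.
Equilibrium price: P = 42.4 − 5·4.72 = 18.8.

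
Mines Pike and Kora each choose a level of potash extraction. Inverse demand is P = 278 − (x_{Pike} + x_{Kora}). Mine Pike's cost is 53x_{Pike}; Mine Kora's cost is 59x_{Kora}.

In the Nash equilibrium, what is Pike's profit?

5929

Mine Pike's profit: π = x_{Pike}(278 − (x_{Pike} + x_{Kora})) − 53x_{Pike}.
∂π/∂x_{Pike} = 225 − 2x_{Pike} − x_{Kora} = 0, so x_{Pike} = 112.5 − 0.5x_{Kora}.
By the same steps for Kora: x_{Kora} = 109.5 − 0.5x_{Pike}.
Solving the two reaction functions simultaneously: (1 − (−0.5)(−0.5))x_{Pike} = 112.5 − 0.5·109.5, so 0.75x_{Pike} = 57.75 and x_{Pike} = 77.
Then x_{Kora} = 109.5 − 0.5·77 = 71.
Price P = 278 − 148 = 130.
Pike's profit: (130 − 53)·77 = 5929.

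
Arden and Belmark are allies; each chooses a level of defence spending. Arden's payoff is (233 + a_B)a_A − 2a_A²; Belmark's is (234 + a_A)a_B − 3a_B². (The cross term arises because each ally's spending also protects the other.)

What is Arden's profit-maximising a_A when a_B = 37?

Expanding Arden's payoff: 233a_A + a_Ba_A − 2a_A².
∂π/∂a_A = 233 + a_B − 4a_A = 0, so a_A = 58.25 + 0.25a_B.
At a_B = 37: a_A = 58.25 + 0.25·37 = 67.5.

67.5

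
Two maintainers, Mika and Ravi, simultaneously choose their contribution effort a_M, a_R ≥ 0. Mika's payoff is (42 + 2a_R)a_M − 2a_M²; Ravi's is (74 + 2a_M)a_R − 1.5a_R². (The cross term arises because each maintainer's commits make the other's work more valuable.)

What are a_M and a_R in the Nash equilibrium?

Expanding Mika's payoff: 42a_M + 2a_Ra_M − 2a_M².
∂π/∂a_M = 42 + 2a_R − 4a_M = 0, so a_M = 10.5 + 0.5a_R.
Likewise for Ravi: a_R = 74/3 + (2/3)a_M.
Solving the two reaction functions simultaneously: (1 − (0.5)(2/3))a_M = 10.5 + 0.5·(74/3), so (2/3)a_M = 137/6 and a_M = 34.25.
Then a_R = 74/3 + (2/3)·34.25 = 47.5.

34.25, 47.5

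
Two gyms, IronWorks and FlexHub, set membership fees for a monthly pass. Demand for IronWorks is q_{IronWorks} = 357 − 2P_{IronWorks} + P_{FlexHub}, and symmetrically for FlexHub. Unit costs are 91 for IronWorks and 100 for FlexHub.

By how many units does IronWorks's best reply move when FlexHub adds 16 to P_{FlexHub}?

IronWorks's profit: π = (P_{IronWorks} − 91)(357 − 2P_{IronWorks} + P_{FlexHub}).
∂π/∂P_{IronWorks} = 539 − 4P_{IronWorks} + P_{FlexHub} = 0 ⇒ P_{IronWorks} = 134.75 + 0.25P_{FlexHub}.
The reaction-function slope is 0.25, so a 16-unit rise in P_{FlexHub} moves P_{IronWorks} by 0.25 × 16 = 4. IronWorks's best response rises — the actions are strategic complements.

4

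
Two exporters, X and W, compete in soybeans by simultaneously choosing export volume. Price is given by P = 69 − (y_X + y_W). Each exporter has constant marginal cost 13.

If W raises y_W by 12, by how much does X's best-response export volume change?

-6

Exporter X's profit: π = y_X(69 − (y_X + y_W)) − 13y_X.
∂π/∂y_X = 56 − 2y_X − y_W = 0, so y_X = 28 − 0.5y_W.
The reaction-function slope is −0.5, so a 12-unit rise in y_W moves y_X by −0.5 × 12 = −6. X's best response falls — the actions are strategic substitutes.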